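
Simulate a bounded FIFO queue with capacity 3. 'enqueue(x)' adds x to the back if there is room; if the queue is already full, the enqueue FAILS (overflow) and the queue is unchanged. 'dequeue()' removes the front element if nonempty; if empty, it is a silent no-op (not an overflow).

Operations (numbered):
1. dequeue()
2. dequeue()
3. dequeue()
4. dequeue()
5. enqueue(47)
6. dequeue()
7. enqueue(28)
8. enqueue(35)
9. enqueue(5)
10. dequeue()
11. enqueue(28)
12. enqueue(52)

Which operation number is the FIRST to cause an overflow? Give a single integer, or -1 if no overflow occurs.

1. dequeue(): empty, no-op, size=0
2. dequeue(): empty, no-op, size=0
3. dequeue(): empty, no-op, size=0
4. dequeue(): empty, no-op, size=0
5. enqueue(47): size=1
6. dequeue(): size=0
7. enqueue(28): size=1
8. enqueue(35): size=2
9. enqueue(5): size=3
10. dequeue(): size=2
11. enqueue(28): size=3
12. enqueue(52): size=3=cap → OVERFLOW (fail)

Answer: 12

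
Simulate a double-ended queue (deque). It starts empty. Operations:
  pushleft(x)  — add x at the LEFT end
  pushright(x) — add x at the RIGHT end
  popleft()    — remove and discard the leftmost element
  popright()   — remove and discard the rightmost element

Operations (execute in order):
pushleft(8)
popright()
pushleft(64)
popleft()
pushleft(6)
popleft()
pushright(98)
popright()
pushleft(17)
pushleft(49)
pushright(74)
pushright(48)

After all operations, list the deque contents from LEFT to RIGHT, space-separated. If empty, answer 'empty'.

pushleft(8): [8]
popright(): []
pushleft(64): [64]
popleft(): []
pushleft(6): [6]
popleft(): []
pushright(98): [98]
popright(): []
pushleft(17): [17]
pushleft(49): [49, 17]
pushright(74): [49, 17, 74]
pushright(48): [49, 17, 74, 48]

Answer: 49 17 74 48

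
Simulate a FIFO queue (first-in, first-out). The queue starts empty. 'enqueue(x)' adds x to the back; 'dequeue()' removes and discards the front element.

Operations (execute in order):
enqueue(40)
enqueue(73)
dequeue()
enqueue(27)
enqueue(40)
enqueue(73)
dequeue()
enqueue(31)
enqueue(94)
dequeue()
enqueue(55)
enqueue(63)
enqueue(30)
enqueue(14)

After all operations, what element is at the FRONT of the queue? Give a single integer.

Answer: 40

Derivation:
enqueue(40): queue = [40]
enqueue(73): queue = [40, 73]
dequeue(): queue = [73]
enqueue(27): queue = [73, 27]
enqueue(40): queue = [73, 27, 40]
enqueue(73): queue = [73, 27, 40, 73]
dequeue(): queue = [27, 40, 73]
enqueue(31): queue = [27, 40, 73, 31]
enqueue(94): queue = [27, 40, 73, 31, 94]
dequeue(): queue = [40, 73, 31, 94]
enqueue(55): queue = [40, 73, 31, 94, 55]
enqueue(63): queue = [40, 73, 31, 94, 55, 63]
enqueue(30): queue = [40, 73, 31, 94, 55, 63, 30]
enqueue(14): queue = [40, 73, 31, 94, 55, 63, 30, 14]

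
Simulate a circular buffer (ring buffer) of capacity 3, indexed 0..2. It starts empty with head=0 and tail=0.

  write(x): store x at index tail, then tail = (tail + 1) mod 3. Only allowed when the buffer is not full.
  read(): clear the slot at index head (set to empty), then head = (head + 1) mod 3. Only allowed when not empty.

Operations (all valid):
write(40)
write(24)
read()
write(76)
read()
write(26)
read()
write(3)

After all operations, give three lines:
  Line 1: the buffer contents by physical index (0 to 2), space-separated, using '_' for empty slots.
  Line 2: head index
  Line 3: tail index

Answer: 26 3 _
0
2

Derivation:
write(40): buf=[40 _ _], head=0, tail=1, size=1
write(24): buf=[40 24 _], head=0, tail=2, size=2
read(): buf=[_ 24 _], head=1, tail=2, size=1
write(76): buf=[_ 24 76], head=1, tail=0, size=2
read(): buf=[_ _ 76], head=2, tail=0, size=1
write(26): buf=[26 _ 76], head=2, tail=1, size=2
read(): buf=[26 _ _], head=0, tail=1, size=1
write(3): buf=[26 3 _], head=0, tail=2, size=2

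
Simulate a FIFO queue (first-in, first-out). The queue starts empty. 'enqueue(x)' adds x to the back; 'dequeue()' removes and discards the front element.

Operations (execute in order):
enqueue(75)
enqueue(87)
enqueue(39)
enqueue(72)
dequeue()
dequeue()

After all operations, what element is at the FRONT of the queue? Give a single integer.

enqueue(75): queue = [75]
enqueue(87): queue = [75, 87]
enqueue(39): queue = [75, 87, 39]
enqueue(72): queue = [75, 87, 39, 72]
dequeue(): queue = [87, 39, 72]
dequeue(): queue = [39, 72]

Answer: 39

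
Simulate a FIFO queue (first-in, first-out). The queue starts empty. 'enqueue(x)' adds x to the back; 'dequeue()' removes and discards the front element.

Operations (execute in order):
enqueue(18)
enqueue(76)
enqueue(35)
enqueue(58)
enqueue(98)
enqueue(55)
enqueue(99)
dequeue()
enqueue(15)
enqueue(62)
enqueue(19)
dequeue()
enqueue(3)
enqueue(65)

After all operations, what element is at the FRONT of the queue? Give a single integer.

enqueue(18): queue = [18]
enqueue(76): queue = [18, 76]
enqueue(35): queue = [18, 76, 35]
enqueue(58): queue = [18, 76, 35, 58]
enqueue(98): queue = [18, 76, 35, 58, 98]
enqueue(55): queue = [18, 76, 35, 58, 98, 55]
enqueue(99): queue = [18, 76, 35, 58, 98, 55, 99]
dequeue(): queue = [76, 35, 58, 98, 55, 99]
enqueue(15): queue = [76, 35, 58, 98, 55, 99, 15]
enqueue(62): queue = [76, 35, 58, 98, 55, 99, 15, 62]
enqueue(19): queue = [76, 35, 58, 98, 55, 99, 15, 62, 19]
dequeue(): queue = [35, 58, 98, 55, 99, 15, 62, 19]
enqueue(3): queue = [35, 58, 98, 55, 99, 15, 62, 19, 3]
enqueue(65): queue = [35, 58, 98, 55, 99, 15, 62, 19, 3, 65]

Answer: 35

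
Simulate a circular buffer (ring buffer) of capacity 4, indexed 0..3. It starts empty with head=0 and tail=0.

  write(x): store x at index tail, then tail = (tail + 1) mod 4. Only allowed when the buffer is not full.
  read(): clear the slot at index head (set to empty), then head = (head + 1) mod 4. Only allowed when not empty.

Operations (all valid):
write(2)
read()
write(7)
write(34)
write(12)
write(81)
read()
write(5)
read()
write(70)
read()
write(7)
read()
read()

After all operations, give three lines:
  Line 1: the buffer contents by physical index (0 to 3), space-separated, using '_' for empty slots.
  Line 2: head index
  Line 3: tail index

write(2): buf=[2 _ _ _], head=0, tail=1, size=1
read(): buf=[_ _ _ _], head=1, tail=1, size=0
write(7): buf=[_ 7 _ _], head=1, tail=2, size=1
write(34): buf=[_ 7 34 _], head=1, tail=3, size=2
write(12): buf=[_ 7 34 12], head=1, tail=0, size=3
write(81): buf=[81 7 34 12], head=1, tail=1, size=4
read(): buf=[81 _ 34 12], head=2, tail=1, size=3
write(5): buf=[81 5 34 12], head=2, tail=2, size=4
read(): buf=[81 5 _ 12], head=3, tail=2, size=3
write(70): buf=[81 5 70 12], head=3, tail=3, size=4
read(): buf=[81 5 70 _], head=0, tail=3, size=3
write(7): buf=[81 5 70 7], head=0, tail=0, size=4
read(): buf=[_ 5 70 7], head=1, tail=0, size=3
read(): buf=[_ _ 70 7], head=2, tail=0, size=2

Answer: _ _ 70 7
2
0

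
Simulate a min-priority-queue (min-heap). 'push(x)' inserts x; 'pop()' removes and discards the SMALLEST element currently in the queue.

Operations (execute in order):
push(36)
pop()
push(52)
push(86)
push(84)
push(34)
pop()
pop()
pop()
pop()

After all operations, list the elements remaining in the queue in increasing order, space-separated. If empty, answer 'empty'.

push(36): heap contents = [36]
pop() → 36: heap contents = []
push(52): heap contents = [52]
push(86): heap contents = [52, 86]
push(84): heap contents = [52, 84, 86]
push(34): heap contents = [34, 52, 84, 86]
pop() → 34: heap contents = [52, 84, 86]
pop() → 52: heap contents = [84, 86]
pop() → 84: heap contents = [86]
pop() → 86: heap contents = []

Answer: empty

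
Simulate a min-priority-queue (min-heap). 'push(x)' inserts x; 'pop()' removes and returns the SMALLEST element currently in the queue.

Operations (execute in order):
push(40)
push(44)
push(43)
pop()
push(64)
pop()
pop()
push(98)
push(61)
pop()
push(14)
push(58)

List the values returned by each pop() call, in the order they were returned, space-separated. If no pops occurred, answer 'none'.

Answer: 40 43 44 61

Derivation:
push(40): heap contents = [40]
push(44): heap contents = [40, 44]
push(43): heap contents = [40, 43, 44]
pop() → 40: heap contents = [43, 44]
push(64): heap contents = [43, 44, 64]
pop() → 43: heap contents = [44, 64]
pop() → 44: heap contents = [64]
push(98): heap contents = [64, 98]
push(61): heap contents = [61, 64, 98]
pop() → 61: heap contents = [64, 98]
push(14): heap contents = [14, 64, 98]
push(58): heap contents = [14, 58, 64, 98]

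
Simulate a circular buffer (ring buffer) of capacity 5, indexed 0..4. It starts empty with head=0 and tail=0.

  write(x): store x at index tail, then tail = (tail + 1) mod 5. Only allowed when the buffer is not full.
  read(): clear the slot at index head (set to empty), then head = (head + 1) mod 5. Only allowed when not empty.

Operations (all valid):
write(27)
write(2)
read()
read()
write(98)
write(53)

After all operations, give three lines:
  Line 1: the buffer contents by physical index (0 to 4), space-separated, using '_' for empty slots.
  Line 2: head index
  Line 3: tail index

write(27): buf=[27 _ _ _ _], head=0, tail=1, size=1
write(2): buf=[27 2 _ _ _], head=0, tail=2, size=2
read(): buf=[_ 2 _ _ _], head=1, tail=2, size=1
read(): buf=[_ _ _ _ _], head=2, tail=2, size=0
write(98): buf=[_ _ 98 _ _], head=2, tail=3, size=1
write(53): buf=[_ _ 98 53 _], head=2, tail=4, size=2

Answer: _ _ 98 53 _
2
4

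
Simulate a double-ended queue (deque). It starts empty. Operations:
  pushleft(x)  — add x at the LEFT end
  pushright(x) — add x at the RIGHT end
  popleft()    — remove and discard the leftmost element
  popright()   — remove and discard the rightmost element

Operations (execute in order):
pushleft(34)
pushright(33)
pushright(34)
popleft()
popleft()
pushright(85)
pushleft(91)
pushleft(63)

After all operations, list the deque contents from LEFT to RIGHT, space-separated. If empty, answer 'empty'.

pushleft(34): [34]
pushright(33): [34, 33]
pushright(34): [34, 33, 34]
popleft(): [33, 34]
popleft(): [34]
pushright(85): [34, 85]
pushleft(91): [91, 34, 85]
pushleft(63): [63, 91, 34, 85]

Answer: 63 91 34 85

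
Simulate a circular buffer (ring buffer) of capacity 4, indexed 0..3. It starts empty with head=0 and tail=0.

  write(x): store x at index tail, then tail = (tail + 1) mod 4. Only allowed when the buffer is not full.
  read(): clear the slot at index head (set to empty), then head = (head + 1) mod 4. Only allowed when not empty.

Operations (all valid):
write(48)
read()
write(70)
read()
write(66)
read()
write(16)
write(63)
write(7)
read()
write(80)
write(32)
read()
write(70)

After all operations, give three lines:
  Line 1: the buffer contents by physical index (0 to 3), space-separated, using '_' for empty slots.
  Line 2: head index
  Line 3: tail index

Answer: 70 7 80 32
1
1

Derivation:
write(48): buf=[48 _ _ _], head=0, tail=1, size=1
read(): buf=[_ _ _ _], head=1, tail=1, size=0
write(70): buf=[_ 70 _ _], head=1, tail=2, size=1
read(): buf=[_ _ _ _], head=2, tail=2, size=0
write(66): buf=[_ _ 66 _], head=2, tail=3, size=1
read(): buf=[_ _ _ _], head=3, tail=3, size=0
write(16): buf=[_ _ _ 16], head=3, tail=0, size=1
write(63): buf=[63 _ _ 16], head=3, tail=1, size=2
write(7): buf=[63 7 _ 16], head=3, tail=2, size=3
read(): buf=[63 7 _ _], head=0, tail=2, size=2
write(80): buf=[63 7 80 _], head=0, tail=3, size=3
write(32): buf=[63 7 80 32], head=0, tail=0, size=4
read(): buf=[_ 7 80 32], head=1, tail=0, size=3
write(70): buf=[70 7 80 32], head=1, tail=1, size=4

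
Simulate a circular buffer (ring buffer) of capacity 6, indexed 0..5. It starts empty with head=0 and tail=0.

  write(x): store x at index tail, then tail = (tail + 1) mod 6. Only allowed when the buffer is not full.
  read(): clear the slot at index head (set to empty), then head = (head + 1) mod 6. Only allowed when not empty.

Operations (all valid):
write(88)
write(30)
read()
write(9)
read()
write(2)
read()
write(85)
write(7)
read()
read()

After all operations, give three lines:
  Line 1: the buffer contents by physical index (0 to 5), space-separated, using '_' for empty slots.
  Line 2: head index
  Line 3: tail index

Answer: _ _ _ _ _ 7
5
0

Derivation:
write(88): buf=[88 _ _ _ _ _], head=0, tail=1, size=1
write(30): buf=[88 30 _ _ _ _], head=0, tail=2, size=2
read(): buf=[_ 30 _ _ _ _], head=1, tail=2, size=1
write(9): buf=[_ 30 9 _ _ _], head=1, tail=3, size=2
read(): buf=[_ _ 9 _ _ _], head=2, tail=3, size=1
write(2): buf=[_ _ 9 2 _ _], head=2, tail=4, size=2
read(): buf=[_ _ _ 2 _ _], head=3, tail=4, size=1
write(85): buf=[_ _ _ 2 85 _], head=3, tail=5, size=2
write(7): buf=[_ _ _ 2 85 7], head=3, tail=0, size=3
read(): buf=[_ _ _ _ 85 7], head=4, tail=0, size=2
read(): buf=[_ _ _ _ _ 7], head=5, tail=0, size=1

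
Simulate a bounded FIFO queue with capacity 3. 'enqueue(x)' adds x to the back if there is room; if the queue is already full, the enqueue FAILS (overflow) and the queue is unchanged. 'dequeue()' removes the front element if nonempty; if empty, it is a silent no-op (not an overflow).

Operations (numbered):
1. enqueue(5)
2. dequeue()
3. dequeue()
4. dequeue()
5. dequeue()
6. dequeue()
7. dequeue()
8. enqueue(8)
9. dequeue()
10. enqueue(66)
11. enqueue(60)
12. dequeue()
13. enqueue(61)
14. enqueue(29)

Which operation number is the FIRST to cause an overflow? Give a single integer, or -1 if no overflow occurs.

1. enqueue(5): size=1
2. dequeue(): size=0
3. dequeue(): empty, no-op, size=0
4. dequeue(): empty, no-op, size=0
5. dequeue(): empty, no-op, size=0
6. dequeue(): empty, no-op, size=0
7. dequeue(): empty, no-op, size=0
8. enqueue(8): size=1
9. dequeue(): size=0
10. enqueue(66): size=1
11. enqueue(60): size=2
12. dequeue(): size=1
13. enqueue(61): size=2
14. enqueue(29): size=3

Answer: -1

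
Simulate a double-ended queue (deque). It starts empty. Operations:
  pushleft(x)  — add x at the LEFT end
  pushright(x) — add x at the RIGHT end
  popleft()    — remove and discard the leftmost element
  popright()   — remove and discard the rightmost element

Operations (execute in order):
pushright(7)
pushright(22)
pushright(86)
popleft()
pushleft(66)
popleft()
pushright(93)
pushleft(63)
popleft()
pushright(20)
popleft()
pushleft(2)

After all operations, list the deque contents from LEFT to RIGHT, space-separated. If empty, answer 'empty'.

pushright(7): [7]
pushright(22): [7, 22]
pushright(86): [7, 22, 86]
popleft(): [22, 86]
pushleft(66): [66, 22, 86]
popleft(): [22, 86]
pushright(93): [22, 86, 93]
pushleft(63): [63, 22, 86, 93]
popleft(): [22, 86, 93]
pushright(20): [22, 86, 93, 20]
popleft(): [86, 93, 20]
pushleft(2): [2, 86, 93, 20]

Answer: 2 86 93 20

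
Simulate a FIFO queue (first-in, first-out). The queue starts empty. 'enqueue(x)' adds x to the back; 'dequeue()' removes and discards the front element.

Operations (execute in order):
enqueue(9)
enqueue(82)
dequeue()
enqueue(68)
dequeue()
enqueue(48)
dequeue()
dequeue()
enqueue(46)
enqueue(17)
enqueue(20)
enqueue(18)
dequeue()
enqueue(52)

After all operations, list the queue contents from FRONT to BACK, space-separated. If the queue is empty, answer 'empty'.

Answer: 17 20 18 52

Derivation:
enqueue(9): [9]
enqueue(82): [9, 82]
dequeue(): [82]
enqueue(68): [82, 68]
dequeue(): [68]
enqueue(48): [68, 48]
dequeue(): [48]
dequeue(): []
enqueue(46): [46]
enqueue(17): [46, 17]
enqueue(20): [46, 17, 20]
enqueue(18): [46, 17, 20, 18]
dequeue(): [17, 20, 18]
enqueue(52): [17, 20, 18, 52]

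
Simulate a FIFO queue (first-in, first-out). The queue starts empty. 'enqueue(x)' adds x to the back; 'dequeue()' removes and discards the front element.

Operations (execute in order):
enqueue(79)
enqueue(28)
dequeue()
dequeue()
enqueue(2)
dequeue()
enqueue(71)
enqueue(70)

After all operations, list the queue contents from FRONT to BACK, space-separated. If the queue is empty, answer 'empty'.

enqueue(79): [79]
enqueue(28): [79, 28]
dequeue(): [28]
dequeue(): []
enqueue(2): [2]
dequeue(): []
enqueue(71): [71]
enqueue(70): [71, 70]

Answer: 71 70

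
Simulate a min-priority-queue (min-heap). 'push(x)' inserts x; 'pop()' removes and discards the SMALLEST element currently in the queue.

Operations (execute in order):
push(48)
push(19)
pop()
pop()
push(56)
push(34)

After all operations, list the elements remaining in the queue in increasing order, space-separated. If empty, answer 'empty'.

Answer: 34 56

Derivation:
push(48): heap contents = [48]
push(19): heap contents = [19, 48]
pop() → 19: heap contents = [48]
pop() → 48: heap contents = []
push(56): heap contents = [56]
push(34): heap contents = [34, 56]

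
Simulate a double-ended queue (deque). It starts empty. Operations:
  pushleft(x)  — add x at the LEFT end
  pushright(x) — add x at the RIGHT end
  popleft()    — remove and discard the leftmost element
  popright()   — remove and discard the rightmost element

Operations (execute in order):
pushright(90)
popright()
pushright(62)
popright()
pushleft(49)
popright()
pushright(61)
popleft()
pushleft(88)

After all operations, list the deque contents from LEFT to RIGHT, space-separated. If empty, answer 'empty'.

Answer: 88

Derivation:
pushright(90): [90]
popright(): []
pushright(62): [62]
popright(): []
pushleft(49): [49]
popright(): []
pushright(61): [61]
popleft(): []
pushleft(88): [88]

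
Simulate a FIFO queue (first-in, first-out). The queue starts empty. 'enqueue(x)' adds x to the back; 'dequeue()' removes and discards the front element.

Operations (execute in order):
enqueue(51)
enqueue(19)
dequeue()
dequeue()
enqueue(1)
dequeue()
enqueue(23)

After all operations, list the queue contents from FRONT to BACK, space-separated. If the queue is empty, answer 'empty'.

enqueue(51): [51]
enqueue(19): [51, 19]
dequeue(): [19]
dequeue(): []
enqueue(1): [1]
dequeue(): []
enqueue(23): [23]

Answer: 23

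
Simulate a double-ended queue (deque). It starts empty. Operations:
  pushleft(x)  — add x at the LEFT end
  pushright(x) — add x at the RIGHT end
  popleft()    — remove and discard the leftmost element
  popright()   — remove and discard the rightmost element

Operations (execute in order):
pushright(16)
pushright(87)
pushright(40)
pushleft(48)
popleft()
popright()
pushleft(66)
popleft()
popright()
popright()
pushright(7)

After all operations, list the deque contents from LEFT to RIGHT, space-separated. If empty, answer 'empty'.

Answer: 7

Derivation:
pushright(16): [16]
pushright(87): [16, 87]
pushright(40): [16, 87, 40]
pushleft(48): [48, 16, 87, 40]
popleft(): [16, 87, 40]
popright(): [16, 87]
pushleft(66): [66, 16, 87]
popleft(): [16, 87]
popright(): [16]
popright(): []
pushright(7): [7]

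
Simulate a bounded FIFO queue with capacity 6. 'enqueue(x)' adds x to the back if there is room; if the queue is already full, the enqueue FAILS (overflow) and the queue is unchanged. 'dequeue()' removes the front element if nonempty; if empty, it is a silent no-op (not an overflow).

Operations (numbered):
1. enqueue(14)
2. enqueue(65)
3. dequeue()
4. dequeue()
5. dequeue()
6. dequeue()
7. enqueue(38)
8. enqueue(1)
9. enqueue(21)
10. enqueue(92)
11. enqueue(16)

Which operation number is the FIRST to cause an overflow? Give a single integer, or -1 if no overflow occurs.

1. enqueue(14): size=1
2. enqueue(65): size=2
3. dequeue(): size=1
4. dequeue(): size=0
5. dequeue(): empty, no-op, size=0
6. dequeue(): empty, no-op, size=0
7. enqueue(38): size=1
8. enqueue(1): size=2
9. enqueue(21): size=3
10. enqueue(92): size=4
11. enqueue(16): size=5

Answer: -1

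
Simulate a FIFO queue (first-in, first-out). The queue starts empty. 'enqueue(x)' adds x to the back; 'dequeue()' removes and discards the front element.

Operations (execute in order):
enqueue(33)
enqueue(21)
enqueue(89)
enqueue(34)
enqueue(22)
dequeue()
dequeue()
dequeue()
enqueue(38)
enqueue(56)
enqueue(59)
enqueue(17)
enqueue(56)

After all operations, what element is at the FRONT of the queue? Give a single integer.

enqueue(33): queue = [33]
enqueue(21): queue = [33, 21]
enqueue(89): queue = [33, 21, 89]
enqueue(34): queue = [33, 21, 89, 34]
enqueue(22): queue = [33, 21, 89, 34, 22]
dequeue(): queue = [21, 89, 34, 22]
dequeue(): queue = [89, 34, 22]
dequeue(): queue = [34, 22]
enqueue(38): queue = [34, 22, 38]
enqueue(56): queue = [34, 22, 38, 56]
enqueue(59): queue = [34, 22, 38, 56, 59]
enqueue(17): queue = [34, 22, 38, 56, 59, 17]
enqueue(56): queue = [34, 22, 38, 56, 59, 17, 56]

Answer: 34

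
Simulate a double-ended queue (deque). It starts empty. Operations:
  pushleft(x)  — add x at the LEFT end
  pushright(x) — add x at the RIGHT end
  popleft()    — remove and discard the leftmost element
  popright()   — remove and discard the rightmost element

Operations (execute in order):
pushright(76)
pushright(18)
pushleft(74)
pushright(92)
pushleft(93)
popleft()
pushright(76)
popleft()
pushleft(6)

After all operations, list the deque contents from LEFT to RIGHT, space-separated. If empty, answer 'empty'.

Answer: 6 76 18 92 76

Derivation:
pushright(76): [76]
pushright(18): [76, 18]
pushleft(74): [74, 76, 18]
pushright(92): [74, 76, 18, 92]
pushleft(93): [93, 74, 76, 18, 92]
popleft(): [74, 76, 18, 92]
pushright(76): [74, 76, 18, 92, 76]
popleft(): [76, 18, 92, 76]
pushleft(6): [6, 76, 18, 92, 76]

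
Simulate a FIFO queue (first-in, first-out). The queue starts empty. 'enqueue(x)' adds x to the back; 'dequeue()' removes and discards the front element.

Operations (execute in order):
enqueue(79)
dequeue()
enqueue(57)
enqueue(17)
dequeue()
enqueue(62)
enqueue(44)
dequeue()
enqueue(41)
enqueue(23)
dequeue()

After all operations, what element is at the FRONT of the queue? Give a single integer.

enqueue(79): queue = [79]
dequeue(): queue = []
enqueue(57): queue = [57]
enqueue(17): queue = [57, 17]
dequeue(): queue = [17]
enqueue(62): queue = [17, 62]
enqueue(44): queue = [17, 62, 44]
dequeue(): queue = [62, 44]
enqueue(41): queue = [62, 44, 41]
enqueue(23): queue = [62, 44, 41, 23]
dequeue(): queue = [44, 41, 23]

Answer: 44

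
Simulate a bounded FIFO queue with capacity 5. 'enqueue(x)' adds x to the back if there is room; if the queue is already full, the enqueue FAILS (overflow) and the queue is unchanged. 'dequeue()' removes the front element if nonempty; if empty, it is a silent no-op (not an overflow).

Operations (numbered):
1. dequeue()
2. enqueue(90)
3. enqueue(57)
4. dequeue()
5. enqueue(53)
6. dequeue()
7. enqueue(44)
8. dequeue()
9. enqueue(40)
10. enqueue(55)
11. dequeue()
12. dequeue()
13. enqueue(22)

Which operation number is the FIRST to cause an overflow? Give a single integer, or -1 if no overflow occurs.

Answer: -1

Derivation:
1. dequeue(): empty, no-op, size=0
2. enqueue(90): size=1
3. enqueue(57): size=2
4. dequeue(): size=1
5. enqueue(53): size=2
6. dequeue(): size=1
7. enqueue(44): size=2
8. dequeue(): size=1
9. enqueue(40): size=2
10. enqueue(55): size=3
11. dequeue(): size=2
12. dequeue(): size=1
13. enqueue(22): size=2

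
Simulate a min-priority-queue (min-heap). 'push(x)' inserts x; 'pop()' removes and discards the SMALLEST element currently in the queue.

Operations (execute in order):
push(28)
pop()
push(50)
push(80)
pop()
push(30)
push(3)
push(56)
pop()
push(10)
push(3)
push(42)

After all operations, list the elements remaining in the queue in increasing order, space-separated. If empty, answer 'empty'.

push(28): heap contents = [28]
pop() → 28: heap contents = []
push(50): heap contents = [50]
push(80): heap contents = [50, 80]
pop() → 50: heap contents = [80]
push(30): heap contents = [30, 80]
push(3): heap contents = [3, 30, 80]
push(56): heap contents = [3, 30, 56, 80]
pop() → 3: heap contents = [30, 56, 80]
push(10): heap contents = [10, 30, 56, 80]
push(3): heap contents = [3, 10, 30, 56, 80]
push(42): heap contents = [3, 10, 30, 42, 56, 80]

Answer: 3 10 30 42 56 80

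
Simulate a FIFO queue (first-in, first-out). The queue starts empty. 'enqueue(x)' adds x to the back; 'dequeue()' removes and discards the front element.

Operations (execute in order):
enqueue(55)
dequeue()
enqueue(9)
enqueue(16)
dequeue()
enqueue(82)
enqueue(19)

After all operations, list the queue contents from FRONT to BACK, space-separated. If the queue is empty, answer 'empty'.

enqueue(55): [55]
dequeue(): []
enqueue(9): [9]
enqueue(16): [9, 16]
dequeue(): [16]
enqueue(82): [16, 82]
enqueue(19): [16, 82, 19]

Answer: 16 82 19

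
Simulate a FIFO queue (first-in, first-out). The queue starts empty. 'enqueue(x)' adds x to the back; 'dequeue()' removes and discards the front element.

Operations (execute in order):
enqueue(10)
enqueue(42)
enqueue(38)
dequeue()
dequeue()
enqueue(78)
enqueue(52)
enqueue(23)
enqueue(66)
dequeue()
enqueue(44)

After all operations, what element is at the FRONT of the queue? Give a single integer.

Answer: 78

Derivation:
enqueue(10): queue = [10]
enqueue(42): queue = [10, 42]
enqueue(38): queue = [10, 42, 38]
dequeue(): queue = [42, 38]
dequeue(): queue = [38]
enqueue(78): queue = [38, 78]
enqueue(52): queue = [38, 78, 52]
enqueue(23): queue = [38, 78, 52, 23]
enqueue(66): queue = [38, 78, 52, 23, 66]
dequeue(): queue = [78, 52, 23, 66]
enqueue(44): queue = [78, 52, 23, 66, 44]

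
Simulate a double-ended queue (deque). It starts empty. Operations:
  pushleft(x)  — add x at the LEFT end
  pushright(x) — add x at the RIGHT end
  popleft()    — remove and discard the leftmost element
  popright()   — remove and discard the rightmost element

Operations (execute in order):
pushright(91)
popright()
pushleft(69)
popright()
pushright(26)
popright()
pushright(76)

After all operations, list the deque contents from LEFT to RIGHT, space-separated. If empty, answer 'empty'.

pushright(91): [91]
popright(): []
pushleft(69): [69]
popright(): []
pushright(26): [26]
popright(): []
pushright(76): [76]

Answer: 76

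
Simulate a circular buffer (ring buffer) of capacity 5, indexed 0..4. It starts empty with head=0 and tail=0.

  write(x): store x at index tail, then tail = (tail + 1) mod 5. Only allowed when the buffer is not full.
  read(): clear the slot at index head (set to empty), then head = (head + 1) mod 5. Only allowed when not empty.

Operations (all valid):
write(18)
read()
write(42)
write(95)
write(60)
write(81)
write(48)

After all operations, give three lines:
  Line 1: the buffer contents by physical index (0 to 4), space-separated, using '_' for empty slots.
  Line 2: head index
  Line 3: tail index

Answer: 48 42 95 60 81
1
1

Derivation:
write(18): buf=[18 _ _ _ _], head=0, tail=1, size=1
read(): buf=[_ _ _ _ _], head=1, tail=1, size=0
write(42): buf=[_ 42 _ _ _], head=1, tail=2, size=1
write(95): buf=[_ 42 95 _ _], head=1, tail=3, size=2
write(60): buf=[_ 42 95 60 _], head=1, tail=4, size=3
write(81): buf=[_ 42 95 60 81], head=1, tail=0, size=4
write(48): buf=[48 42 95 60 81], head=1, tail=1, size=5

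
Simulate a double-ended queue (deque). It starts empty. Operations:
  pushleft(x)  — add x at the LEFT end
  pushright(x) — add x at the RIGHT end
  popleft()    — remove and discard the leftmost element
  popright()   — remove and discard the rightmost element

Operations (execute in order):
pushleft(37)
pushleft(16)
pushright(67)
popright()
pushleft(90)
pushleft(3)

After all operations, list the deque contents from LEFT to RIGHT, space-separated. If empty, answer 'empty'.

pushleft(37): [37]
pushleft(16): [16, 37]
pushright(67): [16, 37, 67]
popright(): [16, 37]
pushleft(90): [90, 16, 37]
pushleft(3): [3, 90, 16, 37]

Answer: 3 90 16 37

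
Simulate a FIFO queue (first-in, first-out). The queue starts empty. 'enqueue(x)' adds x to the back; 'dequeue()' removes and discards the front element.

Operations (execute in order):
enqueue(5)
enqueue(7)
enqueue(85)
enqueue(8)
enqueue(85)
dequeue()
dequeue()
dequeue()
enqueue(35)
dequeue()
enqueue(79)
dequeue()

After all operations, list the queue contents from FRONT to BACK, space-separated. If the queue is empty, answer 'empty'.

enqueue(5): [5]
enqueue(7): [5, 7]
enqueue(85): [5, 7, 85]
enqueue(8): [5, 7, 85, 8]
enqueue(85): [5, 7, 85, 8, 85]
dequeue(): [7, 85, 8, 85]
dequeue(): [85, 8, 85]
dequeue(): [8, 85]
enqueue(35): [8, 85, 35]
dequeue(): [85, 35]
enqueue(79): [85, 35, 79]
dequeue(): [35, 79]

Answer: 35 79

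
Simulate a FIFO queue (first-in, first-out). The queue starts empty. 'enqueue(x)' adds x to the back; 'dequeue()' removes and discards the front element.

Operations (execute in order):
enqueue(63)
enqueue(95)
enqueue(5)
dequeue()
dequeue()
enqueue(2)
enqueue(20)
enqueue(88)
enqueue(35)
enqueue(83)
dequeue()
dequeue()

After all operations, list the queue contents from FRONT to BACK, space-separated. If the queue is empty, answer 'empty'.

Answer: 20 88 35 83

Derivation:
enqueue(63): [63]
enqueue(95): [63, 95]
enqueue(5): [63, 95, 5]
dequeue(): [95, 5]
dequeue(): [5]
enqueue(2): [5, 2]
enqueue(20): [5, 2, 20]
enqueue(88): [5, 2, 20, 88]
enqueue(35): [5, 2, 20, 88, 35]
enqueue(83): [5, 2, 20, 88, 35, 83]
dequeue(): [2, 20, 88, 35, 83]
dequeue(): [20, 88, 35, 83]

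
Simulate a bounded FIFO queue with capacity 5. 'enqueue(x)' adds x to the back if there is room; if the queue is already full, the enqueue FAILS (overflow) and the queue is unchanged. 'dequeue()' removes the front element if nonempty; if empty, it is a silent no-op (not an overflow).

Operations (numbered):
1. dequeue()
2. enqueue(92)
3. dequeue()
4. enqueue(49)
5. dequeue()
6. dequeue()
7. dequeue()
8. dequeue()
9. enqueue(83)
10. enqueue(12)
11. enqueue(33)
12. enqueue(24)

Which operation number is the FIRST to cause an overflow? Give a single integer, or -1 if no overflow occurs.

1. dequeue(): empty, no-op, size=0
2. enqueue(92): size=1
3. dequeue(): size=0
4. enqueue(49): size=1
5. dequeue(): size=0
6. dequeue(): empty, no-op, size=0
7. dequeue(): empty, no-op, size=0
8. dequeue(): empty, no-op, size=0
9. enqueue(83): size=1
10. enqueue(12): size=2
11. enqueue(33): size=3
12. enqueue(24): size=4

Answer: -1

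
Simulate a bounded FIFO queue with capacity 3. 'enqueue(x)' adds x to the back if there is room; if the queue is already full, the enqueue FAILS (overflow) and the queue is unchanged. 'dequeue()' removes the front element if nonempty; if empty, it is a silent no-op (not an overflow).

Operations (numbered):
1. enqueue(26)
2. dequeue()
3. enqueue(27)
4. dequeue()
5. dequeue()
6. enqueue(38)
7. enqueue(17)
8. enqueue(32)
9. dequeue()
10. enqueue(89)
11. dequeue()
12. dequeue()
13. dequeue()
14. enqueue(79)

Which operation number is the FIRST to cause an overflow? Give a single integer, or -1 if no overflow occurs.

Answer: -1

Derivation:
1. enqueue(26): size=1
2. dequeue(): size=0
3. enqueue(27): size=1
4. dequeue(): size=0
5. dequeue(): empty, no-op, size=0
6. enqueue(38): size=1
7. enqueue(17): size=2
8. enqueue(32): size=3
9. dequeue(): size=2
10. enqueue(89): size=3
11. dequeue(): size=2
12. dequeue(): size=1
13. dequeue(): size=0
14. enqueue(79): size=1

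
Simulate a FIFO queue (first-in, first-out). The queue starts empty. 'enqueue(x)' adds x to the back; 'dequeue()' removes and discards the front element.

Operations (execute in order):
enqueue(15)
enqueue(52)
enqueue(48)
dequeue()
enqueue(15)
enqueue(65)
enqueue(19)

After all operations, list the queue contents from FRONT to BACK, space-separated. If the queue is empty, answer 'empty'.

enqueue(15): [15]
enqueue(52): [15, 52]
enqueue(48): [15, 52, 48]
dequeue(): [52, 48]
enqueue(15): [52, 48, 15]
enqueue(65): [52, 48, 15, 65]
enqueue(19): [52, 48, 15, 65, 19]

Answer: 52 48 15 65 19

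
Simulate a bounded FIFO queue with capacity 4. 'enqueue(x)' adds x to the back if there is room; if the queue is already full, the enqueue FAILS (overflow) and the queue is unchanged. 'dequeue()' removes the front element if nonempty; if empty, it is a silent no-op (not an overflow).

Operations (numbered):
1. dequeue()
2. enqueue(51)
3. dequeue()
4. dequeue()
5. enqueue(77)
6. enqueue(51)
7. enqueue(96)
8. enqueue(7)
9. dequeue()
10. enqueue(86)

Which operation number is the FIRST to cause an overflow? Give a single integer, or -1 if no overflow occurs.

Answer: -1

Derivation:
1. dequeue(): empty, no-op, size=0
2. enqueue(51): size=1
3. dequeue(): size=0
4. dequeue(): empty, no-op, size=0
5. enqueue(77): size=1
6. enqueue(51): size=2
7. enqueue(96): size=3
8. enqueue(7): size=4
9. dequeue(): size=3
10. enqueue(86): size=4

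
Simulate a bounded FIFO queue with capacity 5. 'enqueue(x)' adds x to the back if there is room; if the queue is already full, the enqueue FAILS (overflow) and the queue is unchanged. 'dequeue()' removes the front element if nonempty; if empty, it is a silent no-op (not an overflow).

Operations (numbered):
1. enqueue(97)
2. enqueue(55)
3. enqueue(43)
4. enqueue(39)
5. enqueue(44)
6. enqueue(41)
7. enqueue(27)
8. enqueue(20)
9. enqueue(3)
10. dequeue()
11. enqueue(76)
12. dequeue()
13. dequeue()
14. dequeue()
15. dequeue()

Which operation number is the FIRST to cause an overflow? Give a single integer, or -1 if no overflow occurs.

Answer: 6

Derivation:
1. enqueue(97): size=1
2. enqueue(55): size=2
3. enqueue(43): size=3
4. enqueue(39): size=4
5. enqueue(44): size=5
6. enqueue(41): size=5=cap → OVERFLOW (fail)
7. enqueue(27): size=5=cap → OVERFLOW (fail)
8. enqueue(20): size=5=cap → OVERFLOW (fail)
9. enqueue(3): size=5=cap → OVERFLOW (fail)
10. dequeue(): size=4
11. enqueue(76): size=5
12. dequeue(): size=4
13. dequeue(): size=3
14. dequeue(): size=2
15. dequeue(): size=1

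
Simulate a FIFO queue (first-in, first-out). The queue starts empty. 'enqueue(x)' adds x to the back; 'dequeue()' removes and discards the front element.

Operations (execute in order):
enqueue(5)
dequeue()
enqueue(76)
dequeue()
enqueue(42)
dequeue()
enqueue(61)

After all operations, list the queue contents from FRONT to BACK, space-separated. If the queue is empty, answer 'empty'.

enqueue(5): [5]
dequeue(): []
enqueue(76): [76]
dequeue(): []
enqueue(42): [42]
dequeue(): []
enqueue(61): [61]

Answer: 61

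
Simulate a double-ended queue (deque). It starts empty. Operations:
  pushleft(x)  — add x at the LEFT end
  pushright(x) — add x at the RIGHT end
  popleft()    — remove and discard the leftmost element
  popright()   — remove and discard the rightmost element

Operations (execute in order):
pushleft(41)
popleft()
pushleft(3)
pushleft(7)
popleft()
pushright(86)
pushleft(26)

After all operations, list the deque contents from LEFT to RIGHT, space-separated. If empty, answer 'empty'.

pushleft(41): [41]
popleft(): []
pushleft(3): [3]
pushleft(7): [7, 3]
popleft(): [3]
pushright(86): [3, 86]
pushleft(26): [26, 3, 86]

Answer: 26 3 86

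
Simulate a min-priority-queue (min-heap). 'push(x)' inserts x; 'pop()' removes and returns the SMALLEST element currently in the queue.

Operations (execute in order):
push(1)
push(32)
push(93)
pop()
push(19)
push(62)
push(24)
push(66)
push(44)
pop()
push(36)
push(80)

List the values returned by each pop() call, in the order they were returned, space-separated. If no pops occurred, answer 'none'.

Answer: 1 19

Derivation:
push(1): heap contents = [1]
push(32): heap contents = [1, 32]
push(93): heap contents = [1, 32, 93]
pop() → 1: heap contents = [32, 93]
push(19): heap contents = [19, 32, 93]
push(62): heap contents = [19, 32, 62, 93]
push(24): heap contents = [19, 24, 32, 62, 93]
push(66): heap contents = [19, 24, 32, 62, 66, 93]
push(44): heap contents = [19, 24, 32, 44, 62, 66, 93]
pop() → 19: heap contents = [24, 32, 44, 62, 66, 93]
push(36): heap contents = [24, 32, 36, 44, 62, 66, 93]
push(80): heap contents = [24, 32, 36, 44, 62, 66, 80, 93]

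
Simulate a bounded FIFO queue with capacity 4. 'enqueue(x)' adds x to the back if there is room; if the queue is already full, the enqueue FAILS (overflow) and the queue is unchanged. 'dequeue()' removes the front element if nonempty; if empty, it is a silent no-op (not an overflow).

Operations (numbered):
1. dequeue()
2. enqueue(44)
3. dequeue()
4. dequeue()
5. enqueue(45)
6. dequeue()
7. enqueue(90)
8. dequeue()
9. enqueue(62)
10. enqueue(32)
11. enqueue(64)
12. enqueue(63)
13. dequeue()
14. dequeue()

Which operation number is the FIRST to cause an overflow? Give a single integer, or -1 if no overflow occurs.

1. dequeue(): empty, no-op, size=0
2. enqueue(44): size=1
3. dequeue(): size=0
4. dequeue(): empty, no-op, size=0
5. enqueue(45): size=1
6. dequeue(): size=0
7. enqueue(90): size=1
8. dequeue(): size=0
9. enqueue(62): size=1
10. enqueue(32): size=2
11. enqueue(64): size=3
12. enqueue(63): size=4
13. dequeue(): size=3
14. dequeue(): size=2

Answer: -1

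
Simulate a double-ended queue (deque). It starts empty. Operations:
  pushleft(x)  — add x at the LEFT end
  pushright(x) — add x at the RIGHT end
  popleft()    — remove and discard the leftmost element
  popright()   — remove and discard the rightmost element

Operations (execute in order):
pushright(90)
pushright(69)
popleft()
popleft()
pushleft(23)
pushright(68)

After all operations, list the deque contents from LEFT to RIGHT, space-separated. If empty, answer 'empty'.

pushright(90): [90]
pushright(69): [90, 69]
popleft(): [69]
popleft(): []
pushleft(23): [23]
pushright(68): [23, 68]

Answer: 23 68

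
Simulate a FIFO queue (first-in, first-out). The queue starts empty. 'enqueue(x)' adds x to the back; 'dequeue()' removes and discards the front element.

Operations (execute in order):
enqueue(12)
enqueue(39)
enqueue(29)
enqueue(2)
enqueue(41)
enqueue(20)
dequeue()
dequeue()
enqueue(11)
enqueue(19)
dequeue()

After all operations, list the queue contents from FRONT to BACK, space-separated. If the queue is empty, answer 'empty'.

enqueue(12): [12]
enqueue(39): [12, 39]
enqueue(29): [12, 39, 29]
enqueue(2): [12, 39, 29, 2]
enqueue(41): [12, 39, 29, 2, 41]
enqueue(20): [12, 39, 29, 2, 41, 20]
dequeue(): [39, 29, 2, 41, 20]
dequeue(): [29, 2, 41, 20]
enqueue(11): [29, 2, 41, 20, 11]
enqueue(19): [29, 2, 41, 20, 11, 19]
dequeue(): [2, 41, 20, 11, 19]

Answer: 2 41 20 11 19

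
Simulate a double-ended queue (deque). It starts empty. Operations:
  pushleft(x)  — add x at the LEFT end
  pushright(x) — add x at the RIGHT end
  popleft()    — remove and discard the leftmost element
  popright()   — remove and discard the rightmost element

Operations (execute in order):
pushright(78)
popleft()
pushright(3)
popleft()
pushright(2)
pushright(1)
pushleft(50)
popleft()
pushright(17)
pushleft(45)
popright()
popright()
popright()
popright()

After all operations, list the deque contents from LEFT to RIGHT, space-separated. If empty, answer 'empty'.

pushright(78): [78]
popleft(): []
pushright(3): [3]
popleft(): []
pushright(2): [2]
pushright(1): [2, 1]
pushleft(50): [50, 2, 1]
popleft(): [2, 1]
pushright(17): [2, 1, 17]
pushleft(45): [45, 2, 1, 17]
popright(): [45, 2, 1]
popright(): [45, 2]
popright(): [45]
popright(): []

Answer: empty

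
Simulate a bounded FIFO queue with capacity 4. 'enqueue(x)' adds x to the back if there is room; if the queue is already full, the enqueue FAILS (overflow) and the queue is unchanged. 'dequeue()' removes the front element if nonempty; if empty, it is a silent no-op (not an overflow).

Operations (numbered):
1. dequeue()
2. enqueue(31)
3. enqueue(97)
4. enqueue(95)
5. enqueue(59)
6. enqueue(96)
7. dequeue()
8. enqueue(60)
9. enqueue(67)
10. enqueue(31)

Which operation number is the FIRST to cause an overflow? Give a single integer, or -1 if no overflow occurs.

Answer: 6

Derivation:
1. dequeue(): empty, no-op, size=0
2. enqueue(31): size=1
3. enqueue(97): size=2
4. enqueue(95): size=3
5. enqueue(59): size=4
6. enqueue(96): size=4=cap → OVERFLOW (fail)
7. dequeue(): size=3
8. enqueue(60): size=4
9. enqueue(67): size=4=cap → OVERFLOW (fail)
10. enqueue(31): size=4=cap → OVERFLOW (fail)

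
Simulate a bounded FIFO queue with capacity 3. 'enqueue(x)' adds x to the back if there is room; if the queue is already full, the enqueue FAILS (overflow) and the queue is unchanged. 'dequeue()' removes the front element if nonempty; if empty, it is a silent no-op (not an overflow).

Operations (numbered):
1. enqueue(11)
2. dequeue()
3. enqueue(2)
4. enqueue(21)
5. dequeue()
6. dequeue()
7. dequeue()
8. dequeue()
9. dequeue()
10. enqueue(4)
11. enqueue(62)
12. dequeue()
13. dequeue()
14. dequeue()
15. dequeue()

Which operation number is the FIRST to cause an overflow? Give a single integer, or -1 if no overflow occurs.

Answer: -1

Derivation:
1. enqueue(11): size=1
2. dequeue(): size=0
3. enqueue(2): size=1
4. enqueue(21): size=2
5. dequeue(): size=1
6. dequeue(): size=0
7. dequeue(): empty, no-op, size=0
8. dequeue(): empty, no-op, size=0
9. dequeue(): empty, no-op, size=0
10. enqueue(4): size=1
11. enqueue(62): size=2
12. dequeue(): size=1
13. dequeue(): size=0
14. dequeue(): empty, no-op, size=0
15. dequeue(): empty, no-op, size=0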